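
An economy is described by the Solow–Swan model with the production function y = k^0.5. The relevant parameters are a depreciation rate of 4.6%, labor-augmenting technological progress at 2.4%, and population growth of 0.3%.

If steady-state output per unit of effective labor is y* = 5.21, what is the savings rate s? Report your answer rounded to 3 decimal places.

Steady state requires s·f(k) = (n + g + δ)·k, i.e. s·k^α = (n + g + δ)·k.
Since y* = [s/(n + g + δ)]^(α/(1−α)), we have s/(n + g + δ) = (y*)^((1−α)/α) = 5.21^1 = 5.2100.
Therefore s = 5.2100 × (n + g + δ) = 5.2100 × 0.073 = 0.3803.

s ≈ 0.380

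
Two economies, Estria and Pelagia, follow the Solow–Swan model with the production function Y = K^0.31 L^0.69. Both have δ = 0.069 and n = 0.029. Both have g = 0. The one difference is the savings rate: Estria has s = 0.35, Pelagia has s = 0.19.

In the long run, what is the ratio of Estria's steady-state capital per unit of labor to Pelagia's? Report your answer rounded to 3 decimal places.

Steady-state k* = [s/(n + δ)]^(1/(1−α)), so the ratio is [ (s_E/(n + δ)_E) / (s_P/(n + δ)_P) ]^1.4493.
s_E/(n + δ)_E = 0.35/0.098 = 3.5714; s_P/(n + δ)_P = 0.19/0.098 = 1.9388.
Ratio = (3.5714/1.9388)^1.4493 = 1.8421^1.4493 ≈ 2.4239

ratio ≈ 2.424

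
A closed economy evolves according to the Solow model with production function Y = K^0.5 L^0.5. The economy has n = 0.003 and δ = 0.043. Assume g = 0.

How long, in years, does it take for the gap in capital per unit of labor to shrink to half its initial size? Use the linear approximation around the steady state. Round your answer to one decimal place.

t_½ ≈ 30.1 years

Near the steady state the convergence rate is λ = (1 − α)(n + δ).
λ = (1 − 0.5) × 0.046 = 0.5 × 0.046 = 0.0230
Half-life = ln 2 / λ = 0.6931 / 0.0230 ≈ 30.13 years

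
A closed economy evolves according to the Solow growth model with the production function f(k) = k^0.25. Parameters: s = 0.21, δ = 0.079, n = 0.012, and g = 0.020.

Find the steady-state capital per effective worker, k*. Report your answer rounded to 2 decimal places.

k* = 2.34

At the steady state, Δk = 0, so s·k^α = (n + g + δ)·k.
Rearranging, k^(1−α) = s / (n + g + δ).
k^0.75 = 0.21 / (0.012 + 0.020 + 0.079) = 0.21 / 0.111 = 1.8919
k* = 1.8919^(1/0.75) ≈ 2.3399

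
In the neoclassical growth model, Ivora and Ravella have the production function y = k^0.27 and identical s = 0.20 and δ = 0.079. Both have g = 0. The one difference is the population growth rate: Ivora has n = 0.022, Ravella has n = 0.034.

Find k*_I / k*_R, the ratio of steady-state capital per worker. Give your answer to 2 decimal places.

Steady-state k* = [s/(n + δ)]^(1/(1−α)), so the ratio is [ (s_I/(n + δ)_I) / (s_R/(n + δ)_R) ]^1.3699.
s_I/(n + δ)_I = 0.20/0.101 = 1.9802; s_R/(n + δ)_R = 0.20/0.113 = 1.7699.
Ratio = (1.9802/1.7699)^1.3699 = 1.1188^1.3699 ≈ 1.1662

k*_I / k*_R ≈ 1.17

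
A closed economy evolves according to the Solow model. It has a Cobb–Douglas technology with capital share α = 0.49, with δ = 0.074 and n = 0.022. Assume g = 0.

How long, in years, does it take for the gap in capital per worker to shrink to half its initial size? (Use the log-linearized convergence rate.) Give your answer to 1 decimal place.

t_½ ≈ 14.2 years

Near the steady state the convergence rate is λ = (1 − α)(n + δ).
λ = (1 − 0.49) × 0.096 = 0.51 × 0.096 = 0.04896
Half-life = ln 2 / λ = 0.6931 / 0.04896 ≈ 14.16 years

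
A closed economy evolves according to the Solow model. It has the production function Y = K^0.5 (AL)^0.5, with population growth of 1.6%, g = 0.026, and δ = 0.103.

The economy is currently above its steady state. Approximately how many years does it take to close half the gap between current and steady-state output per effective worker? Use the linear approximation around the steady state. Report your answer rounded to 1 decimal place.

Near the steady state the convergence rate is λ = (1 − α)(n + g + δ).
λ = (1 − 0.5) × 0.145 = 0.5 × 0.145 = 0.0725
Half-life = ln 2 / λ = 0.6931 / 0.0725 ≈ 9.56 years

half-life ≈ 9.6 years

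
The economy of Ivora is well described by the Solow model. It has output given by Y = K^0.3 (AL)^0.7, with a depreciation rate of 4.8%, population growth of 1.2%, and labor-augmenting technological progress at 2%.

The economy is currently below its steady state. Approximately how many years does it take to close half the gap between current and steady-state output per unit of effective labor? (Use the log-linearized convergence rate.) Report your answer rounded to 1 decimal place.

Near the steady state the convergence rate is λ = (1 − α)(n + g + δ).
λ = (1 − 0.3) × 0.080 = 0.7 × 0.080 = 0.0560
Half-life = ln 2 / λ = 0.6931 / 0.0560 ≈ 12.38 years

about 12.4 years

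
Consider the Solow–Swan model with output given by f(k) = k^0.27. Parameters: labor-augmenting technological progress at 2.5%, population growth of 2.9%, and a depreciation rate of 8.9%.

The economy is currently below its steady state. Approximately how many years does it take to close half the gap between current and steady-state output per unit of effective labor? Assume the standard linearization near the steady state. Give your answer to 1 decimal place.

half-life ≈ 6.6 years

Near the steady state the convergence rate is λ = (1 − α)(n + g + δ).
λ = (1 − 0.27) × 0.143 = 0.73 × 0.143 = 0.10439
Half-life = ln 2 / λ = 0.6931 / 0.10439 ≈ 6.64 years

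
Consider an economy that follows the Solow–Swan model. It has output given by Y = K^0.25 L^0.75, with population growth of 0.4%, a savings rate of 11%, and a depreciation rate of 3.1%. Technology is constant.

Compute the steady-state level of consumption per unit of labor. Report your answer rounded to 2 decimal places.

c* ≈ 1.30

At the steady state, Δk = 0, so s·k^α = (n + δ)·k.
Rearranging, k^(1−α) = s / (n + δ).
k^0.75 = 0.11 / (0.004 + 0.031) = 0.11 / 0.035 = 3.1429
k* = 3.1429^(1/0.75) ≈ 4.6037
y* = (k*)^α = 4.6037^0.25 ≈ 1.4648
c* = (1 − s)·y* = (1 − 0.11) × 1.4648 ≈ 1.3037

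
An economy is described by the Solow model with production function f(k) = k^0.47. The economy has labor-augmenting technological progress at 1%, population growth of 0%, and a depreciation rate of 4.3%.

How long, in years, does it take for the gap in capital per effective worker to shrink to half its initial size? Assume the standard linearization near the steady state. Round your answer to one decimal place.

Near the steady state the convergence rate is λ = (1 − α)(n + g + δ).
λ = (1 − 0.47) × 0.053 = 0.53 × 0.053 = 0.02809
Half-life = ln 2 / λ = 0.6931 / 0.02809 ≈ 24.67 years

about 24.7 years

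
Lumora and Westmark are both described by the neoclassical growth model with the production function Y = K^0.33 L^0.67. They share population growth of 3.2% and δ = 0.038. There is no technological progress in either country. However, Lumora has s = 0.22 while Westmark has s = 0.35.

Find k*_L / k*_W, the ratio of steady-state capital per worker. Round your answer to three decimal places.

Steady-state k* = [s/(n + δ)]^(1/(1−α)), so the ratio is [ (s_L/(n + δ)_L) / (s_W/(n + δ)_W) ]^1.4925.
s_L/(n + δ)_L = 0.22/0.070 = 3.1429; s_W/(n + δ)_W = 0.35/0.070 = 5.0000.
Ratio = (3.1429/5.0000)^1.4925 = 0.6286^1.4925 ≈ 0.5001

k*_L / k*_W ≈ 0.500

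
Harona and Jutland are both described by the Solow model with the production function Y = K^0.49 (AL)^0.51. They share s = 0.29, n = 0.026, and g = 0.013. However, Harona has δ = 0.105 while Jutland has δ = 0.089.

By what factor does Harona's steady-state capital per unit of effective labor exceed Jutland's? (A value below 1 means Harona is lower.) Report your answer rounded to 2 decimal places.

ratio ≈ 0.79

Steady-state k* = [s/(n + g + δ)]^(1/(1−α)), so the ratio is [ (s_H/(n + g + δ)_H) / (s_J/(n + g + δ)_J) ]^1.9608.
s_H/(n + g + δ)_H = 0.29/0.144 = 2.0139; s_J/(n + g + δ)_J = 0.29/0.128 = 2.2656.
Ratio = (2.0139/2.2656)^1.9608 = 0.8889^1.9608 ≈ 0.7938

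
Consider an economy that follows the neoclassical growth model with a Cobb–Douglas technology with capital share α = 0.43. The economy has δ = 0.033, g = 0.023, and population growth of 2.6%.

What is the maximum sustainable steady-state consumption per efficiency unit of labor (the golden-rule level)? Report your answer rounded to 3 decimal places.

c_gold ≈ 1.990

At the golden rule, f'(k) = n + g + δ, so α·k^(α−1) = n + g + δ and k_gold = (α/(n + g + δ))^(1/(1−α)).
k_gold = (0.43/0.082)^(1/0.57) = 5.2439^1.7544 ≈ 18.3047
c_gold = f(k_gold) − (n + g + δ)·k_gold = 3.4906 − 0.082×18.3047 ≈ 1.9896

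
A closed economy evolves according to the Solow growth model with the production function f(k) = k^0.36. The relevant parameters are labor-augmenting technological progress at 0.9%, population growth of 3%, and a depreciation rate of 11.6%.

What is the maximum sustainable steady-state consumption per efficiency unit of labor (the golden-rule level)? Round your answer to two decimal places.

c_gold ≈ 1.03

At the golden rule, f'(k) = n + g + δ, so α·k^(α−1) = n + g + δ and k_gold = (α/(n + g + δ))^(1/(1−α)).
k_gold = (0.36/0.155)^(1/0.64) = 2.3226^1.5625 ≈ 3.7311
c_gold = f(k_gold) − (n + g + δ)·k_gold = 1.6064 − 0.155×3.7311 ≈ 1.0281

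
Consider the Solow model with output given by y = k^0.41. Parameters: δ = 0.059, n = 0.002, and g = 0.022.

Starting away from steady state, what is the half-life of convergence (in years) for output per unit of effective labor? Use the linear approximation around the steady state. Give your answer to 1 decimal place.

Near the steady state the convergence rate is λ = (1 − α)(n + g + δ).
λ = (1 − 0.41) × 0.083 = 0.59 × 0.083 = 0.04897
Half-life = ln 2 / λ = 0.6931 / 0.04897 ≈ 14.15 years

t_½ ≈ 14.2 years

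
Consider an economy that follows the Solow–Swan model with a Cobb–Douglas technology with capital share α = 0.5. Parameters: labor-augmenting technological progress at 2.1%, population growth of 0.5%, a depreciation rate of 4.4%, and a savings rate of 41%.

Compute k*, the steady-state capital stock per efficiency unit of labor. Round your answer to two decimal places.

k* = 34.31

Steady state requires s·f(k) = (n + g + δ)·k, i.e. s·k^α = (n + g + δ)·k.
Dividing both sides by k: k^(1−α) = s / (n + g + δ).
k^0.5 = 0.41 / (0.005 + 0.021 + 0.044) = 0.41 / 0.070 = 5.8571
k* = 5.8571^(1/0.5) ≈ 34.3056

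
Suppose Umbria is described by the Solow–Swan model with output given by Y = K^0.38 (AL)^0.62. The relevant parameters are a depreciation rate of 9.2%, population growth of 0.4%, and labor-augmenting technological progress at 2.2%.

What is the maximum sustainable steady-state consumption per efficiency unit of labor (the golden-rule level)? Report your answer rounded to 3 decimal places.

c_gold ≈ 1.270

At the golden rule, f'(k) = n + g + δ, so α·k^(α−1) = n + g + δ and k_gold = (α/(n + g + δ))^(1/(1−α)).
k_gold = (0.38/0.118)^(1/0.62) = 3.2203^1.6129 ≈ 6.5946
c_gold = f(k_gold) − (n + g + δ)·k_gold = 2.0478 − 0.118×6.5946 ≈ 1.2696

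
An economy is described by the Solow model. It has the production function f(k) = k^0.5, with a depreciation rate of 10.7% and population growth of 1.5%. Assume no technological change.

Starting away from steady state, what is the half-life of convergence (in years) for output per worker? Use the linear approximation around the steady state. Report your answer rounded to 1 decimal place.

Near the steady state the convergence rate is λ = (1 − α)(n + δ).
λ = (1 − 0.5) × 0.122 = 0.5 × 0.122 = 0.0610
Half-life = ln 2 / λ = 0.6931 / 0.0610 ≈ 11.36 years

half-life ≈ 11.4 years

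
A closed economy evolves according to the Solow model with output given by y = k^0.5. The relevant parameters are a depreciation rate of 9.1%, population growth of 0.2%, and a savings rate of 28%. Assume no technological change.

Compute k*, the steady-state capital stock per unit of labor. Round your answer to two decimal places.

Steady state requires s·f(k) = (n + δ)·k, i.e. s·k^α = (n + δ)·k.
Dividing both sides by k: k^(1−α) = s / (n + δ).
k^0.5 = 0.28 / (0.002 + 0.091) = 0.28 / 0.093 = 3.0108
k* = 3.0108^(1/0.5) ≈ 9.0649

k* ≈ 9.06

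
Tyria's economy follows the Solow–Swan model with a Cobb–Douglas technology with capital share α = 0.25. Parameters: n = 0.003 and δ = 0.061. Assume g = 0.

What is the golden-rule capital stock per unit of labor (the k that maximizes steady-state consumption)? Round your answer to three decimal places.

k_gold ≈ 6.152

The golden rule sets f'(k) = n + δ, i.e. α·k^(α−1) = n + δ.
So k^(1−α) = α / (n + δ) = 0.25 / 0.064 = 3.9063.
k_gold = 3.9063^(1/0.75) ≈ 6.1521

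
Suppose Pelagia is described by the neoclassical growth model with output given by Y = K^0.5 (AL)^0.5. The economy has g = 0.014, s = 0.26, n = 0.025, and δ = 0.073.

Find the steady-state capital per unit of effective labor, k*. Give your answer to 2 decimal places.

k* = 5.39

In steady state, investment equals break-even investment: s·k^α = (n + g + δ)·k.
Rearranging, k^(1−α) = s / (n + g + δ).
k^0.5 = 0.26 / (0.025 + 0.014 + 0.073) = 0.26 / 0.112 = 2.3214
k* = 2.3214^(1/0.5) ≈ 5.3889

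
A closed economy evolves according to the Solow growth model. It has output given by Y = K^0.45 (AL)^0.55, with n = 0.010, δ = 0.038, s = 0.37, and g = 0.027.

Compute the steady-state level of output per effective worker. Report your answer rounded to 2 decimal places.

y* ≈ 3.69

At the steady state, Δk = 0, so s·k^α = (n + g + δ)·k.
Dividing both sides by k: k^(1−α) = s / (n + g + δ).
k^0.55 = 0.37 / (0.010 + 0.027 + 0.038) = 0.37 / 0.075 = 4.9333
k* = 4.9333^(1/0.55) ≈ 18.2075
y* = (k*)^α = 18.2075^0.45 ≈ 3.6907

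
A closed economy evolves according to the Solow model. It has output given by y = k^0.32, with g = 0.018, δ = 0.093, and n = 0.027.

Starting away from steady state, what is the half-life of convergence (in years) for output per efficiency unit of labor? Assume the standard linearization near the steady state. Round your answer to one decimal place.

t_½ ≈ 7.4 years

Near the steady state the convergence rate is λ = (1 − α)(n + g + δ).
λ = (1 − 0.32) × 0.138 = 0.68 × 0.138 = 0.09384
Half-life = ln 2 / λ = 0.6931 / 0.09384 ≈ 7.39 years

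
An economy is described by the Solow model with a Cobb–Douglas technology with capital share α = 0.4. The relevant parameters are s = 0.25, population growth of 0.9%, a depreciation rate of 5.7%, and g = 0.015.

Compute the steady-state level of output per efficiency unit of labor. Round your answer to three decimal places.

At the steady state, Δk = 0, so s·k^α = (n + g + δ)·k.
Rearranging, k^(1−α) = s / (n + g + δ).
k^0.6 = 0.25 / (0.009 + 0.015 + 0.057) = 0.25 / 0.081 = 3.0864
k* = 3.0864^(1/0.6) ≈ 6.5426
y* = (k*)^α = 6.5426^0.4 ≈ 2.1198

y* = 2.120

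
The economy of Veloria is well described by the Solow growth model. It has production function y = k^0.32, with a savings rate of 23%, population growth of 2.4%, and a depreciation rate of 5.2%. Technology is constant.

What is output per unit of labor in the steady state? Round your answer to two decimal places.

y* = 1.68

Steady state requires s·f(k) = (n + δ)·k, i.e. s·k^α = (n + δ)·k.
Dividing both sides by k: k^(1−α) = s / (n + δ).
k^0.68 = 0.23 / (0.024 + 0.052) = 0.23 / 0.076 = 3.0263
k* = 3.0263^(1/0.68) ≈ 5.0959
y* = (k*)^α = 5.0959^0.32 ≈ 1.6839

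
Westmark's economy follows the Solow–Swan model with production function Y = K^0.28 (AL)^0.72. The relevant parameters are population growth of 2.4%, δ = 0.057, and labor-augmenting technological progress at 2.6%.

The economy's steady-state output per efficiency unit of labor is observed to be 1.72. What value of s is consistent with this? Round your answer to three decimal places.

At the steady state, Δk = 0, so s·k^α = (n + g + δ)·k.
Since y* = [s/(n + g + δ)]^(α/(1−α)), we have s/(n + g + δ) = (y*)^((1−α)/α) = 1.72^2.5714 = 4.0331.
Therefore s = 4.0331 × (n + g + δ) = 4.0331 × 0.107 = 0.4315.

s ≈ 0.432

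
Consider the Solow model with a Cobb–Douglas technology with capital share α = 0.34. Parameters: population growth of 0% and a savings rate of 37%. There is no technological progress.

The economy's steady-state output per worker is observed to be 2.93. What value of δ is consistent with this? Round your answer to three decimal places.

Steady state requires s·f(k) = (n + δ)·k, i.e. s·k^α = (n + δ)·k.
Since y* = [s/(n + δ)]^(α/(1−α)), we have s/(n + δ) = (y*)^((1−α)/α) = 2.93^1.9412 = 8.0590.
Therefore n + δ = s / 8.0590 = 0.37 / 8.0590 = 0.0459, so δ = 0.0459 − 0.000 = 0.0459.

δ ≈ 0.046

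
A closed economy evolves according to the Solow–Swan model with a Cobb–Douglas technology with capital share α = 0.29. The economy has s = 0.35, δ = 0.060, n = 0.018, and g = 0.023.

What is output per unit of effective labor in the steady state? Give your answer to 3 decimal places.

Steady state requires s·f(k) = (n + g + δ)·k, i.e. s·k^α = (n + g + δ)·k.
Dividing both sides by k: k^(1−α) = s / (n + g + δ).
k^0.71 = 0.35 / (0.018 + 0.023 + 0.060) = 0.35 / 0.101 = 3.4653
k* = 3.4653^(1/0.71) ≈ 5.7570
y* = (k*)^α = 5.7570^0.29 ≈ 1.6613

y* ≈ 1.661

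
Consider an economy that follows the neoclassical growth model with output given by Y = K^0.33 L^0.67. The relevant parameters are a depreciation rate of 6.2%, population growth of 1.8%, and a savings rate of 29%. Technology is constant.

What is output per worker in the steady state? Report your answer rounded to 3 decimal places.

y* = 1.886

Steady state requires s·f(k) = (n + δ)·k, i.e. s·k^α = (n + δ)·k.
Dividing both sides by k: k^(1−α) = s / (n + δ).
k^0.67 = 0.29 / (0.018 + 0.062) = 0.29 / 0.080 = 3.6250
k* = 3.6250^(1/0.67) ≈ 6.8358
y* = (k*)^α = 6.8358^0.33 ≈ 1.8857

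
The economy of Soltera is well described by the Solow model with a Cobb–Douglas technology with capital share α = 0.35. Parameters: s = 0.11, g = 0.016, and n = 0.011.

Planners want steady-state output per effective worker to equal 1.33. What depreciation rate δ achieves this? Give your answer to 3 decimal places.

δ ≈ 0.038

At the steady state, Δk = 0, so s·k^α = (n + g + δ)·k.
Since y* = [s/(n + g + δ)]^(α/(1−α)), we have s/(n + g + δ) = (y*)^((1−α)/α) = 1.33^1.8571 = 1.6983.
Therefore n + g + δ = s / 1.6983 = 0.11 / 1.6983 = 0.0648, so δ = 0.0648 − 0.027 = 0.0378.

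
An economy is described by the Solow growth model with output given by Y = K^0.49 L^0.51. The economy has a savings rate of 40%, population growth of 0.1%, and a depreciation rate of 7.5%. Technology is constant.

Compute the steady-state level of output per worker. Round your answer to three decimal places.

y* = 4.931

At the steady state, Δk = 0, so s·k^α = (n + δ)·k.
Dividing both sides by k: k^(1−α) = s / (n + δ).
k^0.51 = 0.40 / (0.001 + 0.075) = 0.40 / 0.076 = 5.2632
k* = 5.2632^(1/0.51) ≈ 25.9547
y* = (k*)^α = 25.9547^0.49 ≈ 4.9314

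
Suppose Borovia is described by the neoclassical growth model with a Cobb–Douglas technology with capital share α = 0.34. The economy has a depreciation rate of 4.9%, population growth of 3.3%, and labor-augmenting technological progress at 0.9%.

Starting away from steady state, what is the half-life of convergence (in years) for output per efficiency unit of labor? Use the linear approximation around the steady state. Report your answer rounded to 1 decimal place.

half-life ≈ 11.5 years

Near the steady state the convergence rate is λ = (1 − α)(n + g + δ).
λ = (1 − 0.34) × 0.091 = 0.66 × 0.091 = 0.06006
Half-life = ln 2 / λ = 0.6931 / 0.06006 ≈ 11.54 years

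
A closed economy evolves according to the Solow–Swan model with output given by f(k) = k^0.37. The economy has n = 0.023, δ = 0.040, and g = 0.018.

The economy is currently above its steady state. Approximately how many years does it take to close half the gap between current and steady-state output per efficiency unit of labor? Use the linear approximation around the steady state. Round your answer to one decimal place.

Near the steady state the convergence rate is λ = (1 − α)(n + g + δ).
λ = (1 − 0.37) × 0.081 = 0.63 × 0.081 = 0.05103
Half-life = ln 2 / λ = 0.6931 / 0.05103 ≈ 13.58 years

about 13.6 years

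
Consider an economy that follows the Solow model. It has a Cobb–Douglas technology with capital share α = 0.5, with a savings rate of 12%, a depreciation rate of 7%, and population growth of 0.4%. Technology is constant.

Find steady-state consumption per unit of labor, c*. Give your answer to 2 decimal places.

c* = 1.43

In steady state, investment equals break-even investment: s·k^α = (n + δ)·k.
Dividing both sides by k: k^(1−α) = s / (n + δ).
k^0.5 = 0.12 / (0.004 + 0.070) = 0.12 / 0.074 = 1.6216
k* = 1.6216^(1/0.5) ≈ 2.6296
y* = (k*)^α = 2.6296^0.5 ≈ 1.6216
c* = (1 − s)·y* = (1 − 0.12) × 1.6216 ≈ 1.4270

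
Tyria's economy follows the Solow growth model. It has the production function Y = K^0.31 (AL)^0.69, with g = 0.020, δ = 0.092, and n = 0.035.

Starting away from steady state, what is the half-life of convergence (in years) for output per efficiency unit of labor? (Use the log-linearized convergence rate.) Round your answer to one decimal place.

t_½ ≈ 6.8 years

Near the steady state the convergence rate is λ = (1 − α)(n + g + δ).
λ = (1 − 0.31) × 0.147 = 0.69 × 0.147 = 0.10143
Half-life = ln 2 / λ = 0.6931 / 0.10143 ≈ 6.83 years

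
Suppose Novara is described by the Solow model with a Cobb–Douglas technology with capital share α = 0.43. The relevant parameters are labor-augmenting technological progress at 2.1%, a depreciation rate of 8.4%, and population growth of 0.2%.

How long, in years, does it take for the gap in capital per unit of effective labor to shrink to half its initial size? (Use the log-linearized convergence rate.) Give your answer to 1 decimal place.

Near the steady state the convergence rate is λ = (1 − α)(n + g + δ).
λ = (1 − 0.43) × 0.107 = 0.57 × 0.107 = 0.06099
Half-life = ln 2 / λ = 0.6931 / 0.06099 ≈ 11.36 years

about 11.4 years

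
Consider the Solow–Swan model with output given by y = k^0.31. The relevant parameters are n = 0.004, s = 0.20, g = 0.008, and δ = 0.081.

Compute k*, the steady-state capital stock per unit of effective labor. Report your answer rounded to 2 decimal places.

k* ≈ 3.03

At the steady state, Δk = 0, so s·k^α = (n + g + δ)·k.
Dividing both sides by k: k^(1−α) = s / (n + g + δ).
k^0.69 = 0.20 / (0.004 + 0.008 + 0.081) = 0.20 / 0.093 = 2.1505
k* = 2.1505^(1/0.69) ≈ 3.0335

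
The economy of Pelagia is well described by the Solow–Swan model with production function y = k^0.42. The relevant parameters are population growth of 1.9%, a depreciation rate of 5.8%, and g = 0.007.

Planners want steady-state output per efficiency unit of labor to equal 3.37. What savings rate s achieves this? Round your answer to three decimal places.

s ≈ 0.450

At the steady state, Δk = 0, so s·k^α = (n + g + δ)·k.
Since y* = [s/(n + g + δ)]^(α/(1−α)), we have s/(n + g + δ) = (y*)^((1−α)/α) = 3.37^1.381 = 5.3537.
Therefore s = 5.3537 × (n + g + δ) = 5.3537 × 0.084 = 0.4497.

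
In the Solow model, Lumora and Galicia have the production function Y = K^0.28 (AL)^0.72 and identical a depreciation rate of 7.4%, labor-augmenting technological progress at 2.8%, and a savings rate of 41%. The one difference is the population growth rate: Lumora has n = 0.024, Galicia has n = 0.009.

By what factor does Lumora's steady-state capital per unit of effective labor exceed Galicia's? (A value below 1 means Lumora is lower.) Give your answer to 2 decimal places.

ratio ≈ 0.84

Steady-state k* = [s/(n + g + δ)]^(1/(1−α)), so the ratio is [ (s_L/(n + g + δ)_L) / (s_G/(n + g + δ)_G) ]^1.3889.
s_L/(n + g + δ)_L = 0.41/0.126 = 3.2540; s_G/(n + g + δ)_G = 0.41/0.111 = 3.6937.
Ratio = (3.2540/3.6937)^1.3889 = 0.8810^1.3889 ≈ 0.8386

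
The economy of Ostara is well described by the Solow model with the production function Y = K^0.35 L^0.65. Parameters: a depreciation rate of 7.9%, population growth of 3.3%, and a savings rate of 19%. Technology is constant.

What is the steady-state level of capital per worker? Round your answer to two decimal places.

k* = 2.25

At the steady state, Δk = 0, so s·k^α = (n + δ)·k.
Dividing both sides by k: k^(1−α) = s / (n + δ).
k^0.65 = 0.19 / (0.033 + 0.079) = 0.19 / 0.112 = 1.6964
k* = 1.6964^(1/0.65) ≈ 2.2549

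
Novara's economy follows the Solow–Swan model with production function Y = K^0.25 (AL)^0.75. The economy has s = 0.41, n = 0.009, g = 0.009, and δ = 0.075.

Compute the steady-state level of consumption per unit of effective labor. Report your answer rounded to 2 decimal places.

At the steady state, Δk = 0, so s·k^α = (n + g + δ)·k.
Dividing both sides by k: k^(1−α) = s / (n + g + δ).
k^0.75 = 0.41 / (0.009 + 0.009 + 0.075) = 0.41 / 0.093 = 4.4086
k* = 4.4086^(1/0.75) ≈ 7.2288
y* = (k*)^α = 7.2288^0.25 ≈ 1.6397
c* = (1 − s)·y* = (1 − 0.41) × 1.6397 ≈ 0.9674

c* ≈ 0.97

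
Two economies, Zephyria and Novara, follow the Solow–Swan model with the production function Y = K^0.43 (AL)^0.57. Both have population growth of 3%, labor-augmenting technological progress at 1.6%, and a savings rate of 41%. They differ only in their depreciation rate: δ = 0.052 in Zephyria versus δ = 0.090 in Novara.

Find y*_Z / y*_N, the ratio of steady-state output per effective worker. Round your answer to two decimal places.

y*_Z / y*_N ≈ 1.28

Steady-state y* = [s/(n + g + δ)]^(α/(1−α)), so the ratio is [ (s_Z/(n + g + δ)_Z) / (s_N/(n + g + δ)_N) ]^0.7544.
s_Z/(n + g + δ)_Z = 0.41/0.098 = 4.1837; s_N/(n + g + δ)_N = 0.41/0.136 = 3.0147.
Ratio = (4.1837/3.0147)^0.7544 = 1.3878^0.7544 ≈ 1.2805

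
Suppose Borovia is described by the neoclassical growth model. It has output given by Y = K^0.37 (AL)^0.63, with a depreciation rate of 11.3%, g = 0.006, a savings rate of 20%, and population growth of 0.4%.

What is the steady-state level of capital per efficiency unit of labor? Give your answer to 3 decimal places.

At the steady state, Δk = 0, so s·k^α = (n + g + δ)·k.
Dividing both sides by k: k^(1−α) = s / (n + g + δ).
k^0.63 = 0.20 / (0.004 + 0.006 + 0.113) = 0.20 / 0.123 = 1.6260
k* = 1.6260^(1/0.63) ≈ 2.1633

k* ≈ 2.163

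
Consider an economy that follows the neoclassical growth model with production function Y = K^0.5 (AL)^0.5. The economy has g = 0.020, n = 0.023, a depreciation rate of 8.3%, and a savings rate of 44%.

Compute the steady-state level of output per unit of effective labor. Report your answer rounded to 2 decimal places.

y* ≈ 3.49

In steady state, investment equals break-even investment: s·k^α = (n + g + δ)·k.
Dividing both sides by k: k^(1−α) = s / (n + g + δ).
k^0.5 = 0.44 / (0.023 + 0.020 + 0.083) = 0.44 / 0.126 = 3.4921
k* = 3.4921^(1/0.5) ≈ 12.1948
y* = (k*)^α = 12.1948^0.5 ≈ 3.4921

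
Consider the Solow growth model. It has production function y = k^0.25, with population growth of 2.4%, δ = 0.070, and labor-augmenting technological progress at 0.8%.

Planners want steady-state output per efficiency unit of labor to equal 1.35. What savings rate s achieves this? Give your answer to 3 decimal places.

s ≈ 0.251

In steady state, investment equals break-even investment: s·k^α = (n + g + δ)·k.
Since y* = [s/(n + g + δ)]^(α/(1−α)), we have s/(n + g + δ) = (y*)^((1−α)/α) = 1.35^3 = 2.4604.
Therefore s = 2.4604 × (n + g + δ) = 2.4604 × 0.102 = 0.2510.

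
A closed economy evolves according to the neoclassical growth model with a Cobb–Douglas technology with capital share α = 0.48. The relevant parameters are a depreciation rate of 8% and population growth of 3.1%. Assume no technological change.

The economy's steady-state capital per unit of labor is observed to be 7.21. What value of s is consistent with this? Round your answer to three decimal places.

In steady state, investment equals break-even investment: s·k^α = (n + δ)·k.
So s / (n + δ) = (k*)^(1−α) = 7.21^0.52 = 2.7934.
Therefore s = 2.7934 × (n + δ) = 2.7934 × 0.111 = 0.3101.

s ≈ 0.310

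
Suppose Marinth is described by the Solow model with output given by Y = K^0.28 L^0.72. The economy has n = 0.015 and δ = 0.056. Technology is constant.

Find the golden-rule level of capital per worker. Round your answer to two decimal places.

The golden rule sets f'(k) = n + δ, i.e. α·k^(α−1) = n + δ.
So k^(1−α) = α / (n + δ) = 0.28 / 0.071 = 3.9437.
k_gold = 3.9437^(1/0.72) ≈ 6.7243

k_gold ≈ 6.72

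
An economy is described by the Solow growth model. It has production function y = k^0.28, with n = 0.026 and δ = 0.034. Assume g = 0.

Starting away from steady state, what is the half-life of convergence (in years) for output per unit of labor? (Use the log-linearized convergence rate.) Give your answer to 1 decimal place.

t_½ ≈ 16.0 years

Near the steady state the convergence rate is λ = (1 − α)(n + δ).
λ = (1 − 0.28) × 0.060 = 0.72 × 0.060 = 0.0432
Half-life = ln 2 / λ = 0.6931 / 0.0432 ≈ 16.04 years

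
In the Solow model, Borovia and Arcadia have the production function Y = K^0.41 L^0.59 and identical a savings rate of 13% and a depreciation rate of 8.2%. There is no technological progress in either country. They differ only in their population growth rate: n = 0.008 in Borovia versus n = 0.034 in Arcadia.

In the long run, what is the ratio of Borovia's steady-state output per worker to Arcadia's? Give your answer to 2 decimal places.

Steady-state y* = [s/(n + δ)]^(α/(1−α)), so the ratio is [ (s_B/(n + δ)_B) / (s_A/(n + δ)_A) ]^0.6949.
s_B/(n + δ)_B = 0.13/0.090 = 1.4444; s_A/(n + δ)_A = 0.13/0.116 = 1.1207.
Ratio = (1.4444/1.1207)^0.6949 = 1.2888^0.6949 ≈ 1.1928

ratio ≈ 1.19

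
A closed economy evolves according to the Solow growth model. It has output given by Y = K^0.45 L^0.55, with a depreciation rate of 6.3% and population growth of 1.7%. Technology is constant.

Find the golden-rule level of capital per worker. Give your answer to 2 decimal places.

The golden rule sets f'(k) = n + δ, i.e. α·k^(α−1) = n + δ.
So k^(1−α) = α / (n + δ) = 0.45 / 0.080 = 5.6250.
k_gold = 5.6250^(1/0.55) ≈ 23.1132

k_gold ≈ 23.11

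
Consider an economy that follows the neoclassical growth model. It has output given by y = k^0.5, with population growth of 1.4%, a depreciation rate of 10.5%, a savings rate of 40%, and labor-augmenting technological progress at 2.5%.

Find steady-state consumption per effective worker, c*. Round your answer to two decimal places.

c* ≈ 1.67

Steady state requires s·f(k) = (n + g + δ)·k, i.e. s·k^α = (n + g + δ)·k.
Rearranging, k^(1−α) = s / (n + g + δ).
k^0.5 = 0.40 / (0.014 + 0.025 + 0.105) = 0.40 / 0.144 = 2.7778
k* = 2.7778^(1/0.5) ≈ 7.7162
y* = (k*)^α = 7.7162^0.5 ≈ 2.7778
c* = (1 − s)·y* = (1 − 0.40) × 2.7778 ≈ 1.6667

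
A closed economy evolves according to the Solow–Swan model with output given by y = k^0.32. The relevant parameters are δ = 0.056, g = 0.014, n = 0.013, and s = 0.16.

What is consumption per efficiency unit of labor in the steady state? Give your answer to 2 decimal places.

At the steady state, Δk = 0, so s·k^α = (n + g + δ)·k.
Rearranging, k^(1−α) = s / (n + g + δ).
k^0.68 = 0.16 / (0.013 + 0.014 + 0.056) = 0.16 / 0.083 = 1.9277
k* = 1.9277^(1/0.68) ≈ 2.6253
y* = (k*)^α = 2.6253^0.32 ≈ 1.3619
c* = (1 − s)·y* = (1 − 0.16) × 1.3619 ≈ 1.1440

c* = 1.14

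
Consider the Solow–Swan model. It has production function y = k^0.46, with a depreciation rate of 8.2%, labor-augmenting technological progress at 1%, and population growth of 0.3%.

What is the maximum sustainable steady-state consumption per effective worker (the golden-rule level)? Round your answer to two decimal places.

c_gold ≈ 2.07

At the golden rule, f'(k) = n + g + δ, so α·k^(α−1) = n + g + δ and k_gold = (α/(n + g + δ))^(1/(1−α)).
k_gold = (0.46/0.095)^(1/0.54) = 4.8421^1.8519 ≈ 18.5615
c_gold = f(k_gold) − (n + g + δ)·k_gold = 3.8332 − 0.095×18.5615 ≈ 2.0699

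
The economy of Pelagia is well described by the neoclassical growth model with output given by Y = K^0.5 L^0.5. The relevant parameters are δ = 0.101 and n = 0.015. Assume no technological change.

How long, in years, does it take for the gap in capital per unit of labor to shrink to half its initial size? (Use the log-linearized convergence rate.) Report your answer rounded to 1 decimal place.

half-life ≈ 12.0 years

Near the steady state the convergence rate is λ = (1 − α)(n + δ).
λ = (1 − 0.5) × 0.116 = 0.5 × 0.116 = 0.0580
Half-life = ln 2 / λ = 0.6931 / 0.0580 ≈ 11.95 years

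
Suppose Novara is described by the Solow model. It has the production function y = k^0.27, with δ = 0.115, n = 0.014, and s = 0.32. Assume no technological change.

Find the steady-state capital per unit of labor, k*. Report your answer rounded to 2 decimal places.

At the steady state, Δk = 0, so s·k^α = (n + δ)·k.
Dividing both sides by k: k^(1−α) = s / (n + δ).
k^0.73 = 0.32 / (0.014 + 0.115) = 0.32 / 0.129 = 2.4806
k* = 2.4806^(1/0.73) ≈ 3.4713

k* = 3.47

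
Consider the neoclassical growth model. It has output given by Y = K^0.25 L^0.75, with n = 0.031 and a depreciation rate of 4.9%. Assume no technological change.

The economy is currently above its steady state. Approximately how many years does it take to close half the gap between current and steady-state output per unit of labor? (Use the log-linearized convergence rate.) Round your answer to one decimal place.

t_½ ≈ 11.6 years

Near the steady state the convergence rate is λ = (1 − α)(n + δ).
λ = (1 − 0.25) × 0.080 = 0.75 × 0.080 = 0.0600
Half-life = ln 2 / λ = 0.6931 / 0.0600 ≈ 11.55 years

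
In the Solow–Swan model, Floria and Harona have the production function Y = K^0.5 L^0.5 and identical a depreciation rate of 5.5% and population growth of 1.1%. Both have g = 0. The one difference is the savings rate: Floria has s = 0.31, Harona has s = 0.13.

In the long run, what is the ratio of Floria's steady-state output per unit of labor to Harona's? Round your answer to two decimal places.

Steady-state y* = [s/(n + δ)]^(α/(1−α)), so the ratio is [ (s_F/(n + δ)_F) / (s_H/(n + δ)_H) ]^1.
s_F/(n + δ)_F = 0.31/0.066 = 4.6970; s_H/(n + δ)_H = 0.13/0.066 = 1.9697.
Ratio = (4.6970/1.9697)^1 = 2.3846^1 ≈ 2.3846

ratio ≈ 2.38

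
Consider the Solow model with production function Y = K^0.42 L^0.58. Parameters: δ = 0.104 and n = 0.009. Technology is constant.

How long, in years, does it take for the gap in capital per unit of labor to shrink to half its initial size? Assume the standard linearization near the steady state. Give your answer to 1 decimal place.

Near the steady state the convergence rate is λ = (1 − α)(n + δ).
λ = (1 − 0.42) × 0.113 = 0.58 × 0.113 = 0.06554
Half-life = ln 2 / λ = 0.6931 / 0.06554 ≈ 10.58 years

t_½ ≈ 10.6 years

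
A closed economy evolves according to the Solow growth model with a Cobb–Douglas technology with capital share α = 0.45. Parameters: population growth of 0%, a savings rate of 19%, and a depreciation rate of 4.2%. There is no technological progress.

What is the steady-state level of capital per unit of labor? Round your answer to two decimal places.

k* ≈ 15.55

Steady state requires s·f(k) = (n + δ)·k, i.e. s·k^α = (n + δ)·k.
Dividing both sides by k: k^(1−α) = s / (n + δ).
k^0.55 = 0.19 / (0.000 + 0.042) = 0.19 / 0.042 = 4.5238
k* = 4.5238^(1/0.55) ≈ 15.5534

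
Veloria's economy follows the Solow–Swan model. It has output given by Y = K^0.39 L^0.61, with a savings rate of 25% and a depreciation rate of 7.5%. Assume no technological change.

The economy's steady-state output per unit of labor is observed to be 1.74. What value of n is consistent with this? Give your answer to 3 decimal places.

At the steady state, Δk = 0, so s·k^α = (n + δ)·k.
Since y* = [s/(n + δ)]^(α/(1−α)), we have s/(n + δ) = (y*)^((1−α)/α) = 1.74^1.5641 = 2.3782.
Therefore n + δ = s / 2.3782 = 0.25 / 2.3782 = 0.1051, so n = 0.1051 − 0.075 = 0.0301.

n ≈ 0.030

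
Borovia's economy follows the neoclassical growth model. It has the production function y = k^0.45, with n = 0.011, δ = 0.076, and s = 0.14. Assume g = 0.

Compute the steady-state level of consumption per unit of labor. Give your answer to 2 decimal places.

c* ≈ 1.27

At the steady state, Δk = 0, so s·k^α = (n + δ)·k.
Dividing both sides by k: k^(1−α) = s / (n + δ).
k^0.55 = 0.14 / (0.011 + 0.076) = 0.14 / 0.087 = 1.6092
k* = 1.6092^(1/0.55) ≈ 2.3750
y* = (k*)^α = 2.3750^0.45 ≈ 1.4759
c* = (1 − s)·y* = (1 − 0.14) × 1.4759 ≈ 1.2693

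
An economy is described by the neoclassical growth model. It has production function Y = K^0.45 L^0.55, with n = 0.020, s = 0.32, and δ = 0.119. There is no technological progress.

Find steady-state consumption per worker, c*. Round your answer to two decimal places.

c* = 1.35

In steady state, investment equals break-even investment: s·k^α = (n + δ)·k.
Rearranging, k^(1−α) = s / (n + δ).
k^0.55 = 0.32 / (0.020 + 0.119) = 0.32 / 0.139 = 2.3022
k* = 2.3022^(1/0.55) ≈ 4.5545
y* = (k*)^α = 4.5545^0.45 ≈ 1.9783
c* = (1 − s)·y* = (1 − 0.32) × 1.9783 ≈ 1.3452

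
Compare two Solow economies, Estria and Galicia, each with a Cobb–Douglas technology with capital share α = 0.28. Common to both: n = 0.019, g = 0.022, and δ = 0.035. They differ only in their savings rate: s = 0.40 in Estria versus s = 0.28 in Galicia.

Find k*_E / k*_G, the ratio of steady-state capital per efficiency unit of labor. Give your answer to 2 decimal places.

Steady-state k* = [s/(n + g + δ)]^(1/(1−α)), so the ratio is [ (s_E/(n + g + δ)_E) / (s_G/(n + g + δ)_G) ]^1.3889.
s_E/(n + g + δ)_E = 0.40/0.076 = 5.2632; s_G/(n + g + δ)_G = 0.28/0.076 = 3.6842.
Ratio = (5.2632/3.6842)^1.3889 = 1.4286^1.3889 ≈ 1.6412

ratio ≈ 1.64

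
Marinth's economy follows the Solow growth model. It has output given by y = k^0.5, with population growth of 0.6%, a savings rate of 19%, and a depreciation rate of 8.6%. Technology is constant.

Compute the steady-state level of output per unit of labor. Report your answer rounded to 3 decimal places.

y* = 2.065

In steady state, investment equals break-even investment: s·k^α = (n + δ)·k.
Dividing both sides by k: k^(1−α) = s / (n + δ).
k^0.5 = 0.19 / (0.006 + 0.086) = 0.19 / 0.092 = 2.0652
k* = 2.0652^(1/0.5) ≈ 4.2651
y* = (k*)^α = 4.2651^0.5 ≈ 2.0652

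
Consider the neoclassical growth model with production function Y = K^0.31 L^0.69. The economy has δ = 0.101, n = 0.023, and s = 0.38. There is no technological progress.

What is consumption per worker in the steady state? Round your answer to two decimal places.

c* ≈ 1.03

At the steady state, Δk = 0, so s·k^α = (n + δ)·k.
Dividing both sides by k: k^(1−α) = s / (n + δ).
k^0.69 = 0.38 / (0.023 + 0.101) = 0.38 / 0.124 = 3.0645
k* = 3.0645^(1/0.69) ≈ 5.0684
y* = (k*)^α = 5.0684^0.31 ≈ 1.6539
c* = (1 − s)·y* = (1 − 0.38) × 1.6539 ≈ 1.0254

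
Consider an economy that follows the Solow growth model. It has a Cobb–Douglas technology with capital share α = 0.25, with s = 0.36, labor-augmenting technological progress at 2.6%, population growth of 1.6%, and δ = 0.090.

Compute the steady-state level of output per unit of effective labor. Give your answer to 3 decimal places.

y* = 1.397

Steady state requires s·f(k) = (n + g + δ)·k, i.e. s·k^α = (n + g + δ)·k.
Rearranging, k^(1−α) = s / (n + g + δ).
k^0.75 = 0.36 / (0.016 + 0.026 + 0.090) = 0.36 / 0.132 = 2.7273
k* = 2.7273^(1/0.75) ≈ 3.8105
y* = (k*)^α = 3.8105^0.25 ≈ 1.3972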